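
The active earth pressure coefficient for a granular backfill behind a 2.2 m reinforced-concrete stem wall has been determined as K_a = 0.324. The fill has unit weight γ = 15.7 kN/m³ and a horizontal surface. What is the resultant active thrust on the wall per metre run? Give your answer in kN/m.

12.3 kN/m

P = ½ K_a γ H² = 0.5 × 0.324 × 15.7 × 2.2² = 12.31 kN/m.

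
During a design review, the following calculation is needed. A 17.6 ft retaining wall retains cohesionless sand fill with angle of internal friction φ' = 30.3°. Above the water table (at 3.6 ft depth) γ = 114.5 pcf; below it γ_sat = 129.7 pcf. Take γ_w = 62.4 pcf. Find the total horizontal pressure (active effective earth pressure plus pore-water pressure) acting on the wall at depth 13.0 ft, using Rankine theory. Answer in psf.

931 psf

K_a = (1 − sin φ)/(1 + sin φ) = 0.3293.
γ' = 129.7 − 62.4 = 67.30 pcf.
Effective vertical stress at 13.0 ft: σ'_v = 114.5×3.6 + 67.30×9.40 = 1045 psf.
σ'_h = K_a σ'_v = 0.3293 × 1045 = 344.1 psf; u = γ_w × 9.40 = 586.6 psf.
Total σ_h = 344.1 + 586.6 = 930.6 psf.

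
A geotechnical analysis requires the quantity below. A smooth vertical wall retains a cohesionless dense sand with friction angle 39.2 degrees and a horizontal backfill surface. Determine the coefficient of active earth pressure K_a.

K_a = (1 − sin φ)/(1 + sin φ) = (1 − sin 39.2°)/(1 + sin 39.2°) = 0.2255.

0.225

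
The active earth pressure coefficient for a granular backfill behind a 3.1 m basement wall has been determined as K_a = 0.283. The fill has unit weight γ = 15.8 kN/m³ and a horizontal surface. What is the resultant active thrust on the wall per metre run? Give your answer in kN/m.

P = ½ K_a γ H² = 0.5 × 0.283 × 15.8 × 3.1² = 21.49 kN/m.

21.5 kN/m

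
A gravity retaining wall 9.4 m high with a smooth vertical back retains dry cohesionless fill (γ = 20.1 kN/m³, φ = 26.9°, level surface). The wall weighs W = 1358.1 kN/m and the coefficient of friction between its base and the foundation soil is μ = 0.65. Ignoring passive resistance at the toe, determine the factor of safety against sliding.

2.64

K_a = tan²(45° − 26.9°/2) = 0.3770.
P_a = ½K_aγH² = 0.5×0.3770×20.1×9.4² = 334.8 kN/m, acting at H/3 = 3.133 m above the base.
FS_sliding = μW / P_a = 0.65×1358.1 / 334.8 = 2.637.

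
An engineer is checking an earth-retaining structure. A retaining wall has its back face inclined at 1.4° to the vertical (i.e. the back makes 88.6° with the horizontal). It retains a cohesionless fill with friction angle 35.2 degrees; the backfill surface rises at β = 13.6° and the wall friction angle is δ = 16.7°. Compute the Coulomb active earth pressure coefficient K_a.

0.299

K_a = sin²(α+φ) / [sin²α · sin(α−δ) · (1 + √{sin(φ+δ)sin(φ−β) / (sin(α−δ)sin(α+β))})²].
With α = 88.6°, φ = 35.2°, δ = 16.7°, β = 13.6°: K_a = 0.2993.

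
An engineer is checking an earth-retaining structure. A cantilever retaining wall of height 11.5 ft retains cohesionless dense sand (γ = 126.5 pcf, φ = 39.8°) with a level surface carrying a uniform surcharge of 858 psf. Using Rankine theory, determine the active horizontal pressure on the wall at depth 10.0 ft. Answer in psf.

K_a = (1 − sin φ)/(1 + sin φ) = 0.2194.
σ_v = γz + q = 126.5 × 10.0 + 858 = 2123 psf.
σ_h = K_a σ_v = 0.2194 × 2123 = 465.9 psf.

466 psf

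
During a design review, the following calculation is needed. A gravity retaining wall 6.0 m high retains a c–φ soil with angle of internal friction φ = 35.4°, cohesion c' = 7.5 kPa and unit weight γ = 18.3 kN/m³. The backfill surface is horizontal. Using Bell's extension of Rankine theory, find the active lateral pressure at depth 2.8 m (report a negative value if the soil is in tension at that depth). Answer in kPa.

5.91 kPa

K_a = (1 − sin φ)/(1 + sin φ) = 0.2664.
σ_a = K_a γ z − 2c√K_a = 0.2664×18.3×2.8 − 2×7.5×0.5161 = 5.908 kPa.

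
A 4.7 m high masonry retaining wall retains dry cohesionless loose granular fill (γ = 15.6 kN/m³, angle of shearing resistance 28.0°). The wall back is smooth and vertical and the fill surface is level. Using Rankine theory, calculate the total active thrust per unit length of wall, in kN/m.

K_a = tan²(45° − φ/2) = 0.3610.
P_a = ½ K_a γ H² = 0.5 × 0.3610 × 15.6 × 4.7² = 62.21 kN/m.

62.2 kN/m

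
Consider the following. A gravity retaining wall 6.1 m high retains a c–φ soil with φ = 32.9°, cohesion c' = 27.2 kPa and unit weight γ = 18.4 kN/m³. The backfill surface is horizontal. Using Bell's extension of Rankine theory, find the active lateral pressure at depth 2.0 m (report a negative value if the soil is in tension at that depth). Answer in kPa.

-18.7 kPa

K_a = (1 − sin φ)/(1 + sin φ) = 0.2960.
σ_a = K_a γ z − 2c√K_a = 0.2960×18.4×2.0 − 2×27.2×0.5441 = -18.70 kPa.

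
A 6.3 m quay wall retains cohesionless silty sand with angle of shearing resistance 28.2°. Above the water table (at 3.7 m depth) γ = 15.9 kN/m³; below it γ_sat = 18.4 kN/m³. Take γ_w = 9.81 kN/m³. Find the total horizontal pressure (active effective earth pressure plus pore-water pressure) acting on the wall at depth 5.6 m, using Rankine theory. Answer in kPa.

45.6 kPa

K_a = (1 − sin φ)/(1 + sin φ) = 0.3582.
γ' = 18.4 − 9.81 = 8.590 kN/m³.
Effective vertical stress at 5.6 m: σ'_v = 15.9×3.7 + 8.590×1.90 = 75.15 kPa.
σ'_h = K_a σ'_v = 0.3582 × 75.15 = 26.92 kPa; u = γ_w × 1.90 = 18.64 kPa.
Total σ_h = 26.92 + 18.64 = 45.56 kPa.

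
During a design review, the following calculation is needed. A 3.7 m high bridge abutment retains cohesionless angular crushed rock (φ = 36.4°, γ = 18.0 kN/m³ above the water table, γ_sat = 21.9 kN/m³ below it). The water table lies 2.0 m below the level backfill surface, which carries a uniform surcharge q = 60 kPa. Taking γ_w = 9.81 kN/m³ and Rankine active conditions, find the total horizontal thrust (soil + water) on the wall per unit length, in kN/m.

K_a = tan²(45° − φ/2) = 0.2552.
γ' = 21.9 − 9.81 = 12.09 kN/m³. h₂ = H − d_w = 1.7 m.
σ'_h: at surface K_a·q = 15.31; at WT K_a(q+γd_w) = 24.50; at base K_a(q+γd_w+γ'h₂) = 29.74 kPa.
P₁ = ½(15.31+24.50)×2.0 = 39.81; P₂ = ½(24.50+29.74)×1.7 = 46.10; P_w = ½γ_w h₂² = 14.18.
Total = 39.81+46.10+14.18 = 100.1 kN/m.

100 kN/m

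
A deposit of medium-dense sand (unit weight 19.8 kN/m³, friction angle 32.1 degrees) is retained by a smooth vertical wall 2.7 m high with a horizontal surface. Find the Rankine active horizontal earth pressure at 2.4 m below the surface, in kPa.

14.5 kPa

K_a = (1 − sin φ)/(1 + sin φ) = 0.3060.
σ_h = K_a γ z = 0.3060 × 19.8 × 2.4 = 14.54 kPa.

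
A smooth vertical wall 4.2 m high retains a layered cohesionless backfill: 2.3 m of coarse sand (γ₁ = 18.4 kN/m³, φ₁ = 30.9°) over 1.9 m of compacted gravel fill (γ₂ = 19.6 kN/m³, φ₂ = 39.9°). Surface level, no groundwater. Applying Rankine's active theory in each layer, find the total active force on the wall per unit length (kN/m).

40.9 kN/m

K_a1 = tan²(45°−30.9°/2) = 0.3214; K_a2 = tan²(45°−39.9°/2) = 0.2184.
Layer 1: σ at base = K_a1 γ₁ h₁ = 13.60 kPa; P₁ = ½×13.60×2.3 = 15.64.
Layer 2: σ_v at top = γ₁h₁ = 42.32; σ_h top = K_a2×42.32 = 9.244; σ_h base = K_a2×(42.32+19.6×1.9) = 17.38.
P₂ = ½(9.244+17.38)×1.9 = 25.29. Total P_a = 15.64+25.29 = 40.93 kN/m.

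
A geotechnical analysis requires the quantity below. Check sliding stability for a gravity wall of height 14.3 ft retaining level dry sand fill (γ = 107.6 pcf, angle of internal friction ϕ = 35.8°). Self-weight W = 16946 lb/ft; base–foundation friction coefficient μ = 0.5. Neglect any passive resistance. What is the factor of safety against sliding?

K_a = tan²(45° − 35.8°/2) = 0.2619.
P_a = ½K_aγH² = 0.5×0.2619×107.6×14.3² = 2881 lb/ft, acting at H/3 = 4.767 ft above the base.
FS_sliding = μW / P_a = 0.5×16946 / 2881 = 2.941.

2.94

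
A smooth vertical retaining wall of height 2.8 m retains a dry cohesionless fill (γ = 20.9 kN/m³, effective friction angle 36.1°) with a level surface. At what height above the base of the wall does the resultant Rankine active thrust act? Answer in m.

0.933 m

K_a = 0.2585.
The pressure distribution is triangular, so the resultant acts at H/3 above the base = 2.8/3 = 0.9333 m.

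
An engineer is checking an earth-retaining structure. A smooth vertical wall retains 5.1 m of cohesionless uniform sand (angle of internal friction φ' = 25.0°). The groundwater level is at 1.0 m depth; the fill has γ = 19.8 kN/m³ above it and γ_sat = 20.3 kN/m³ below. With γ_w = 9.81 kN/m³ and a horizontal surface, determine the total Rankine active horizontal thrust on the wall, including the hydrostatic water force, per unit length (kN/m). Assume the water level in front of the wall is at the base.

155 kN/m

K_a = tan²(45° − φ/2) = 0.4059.
γ' = 20.3 − 9.81 = 10.49 kN/m³. Depth below WT = 4.1 m.
σ'_h at WT = K_a γ d_w = 8.036 kPa; at base = 8.036 + K_a γ' × 4.1 = 25.49 kPa.
P₁ (0–1.0 m) = ½×8.036×1.0 = 4.018. P₂ (1.0–5.1 m) = ½(8.036+25.49)×4.1 = 68.73.
P_w = ½ γ_w h₂² = 0.5×9.81×4.1² = 82.45. Total = 4.018+68.73+82.45 = 155.2 kN/m.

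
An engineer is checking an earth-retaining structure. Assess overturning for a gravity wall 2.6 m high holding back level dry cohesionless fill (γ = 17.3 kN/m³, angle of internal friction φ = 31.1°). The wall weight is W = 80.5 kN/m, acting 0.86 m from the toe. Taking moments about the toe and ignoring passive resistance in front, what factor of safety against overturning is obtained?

4.29

K_a = tan²(45° − 31.1°/2) = 0.3188.
P_a = ½K_aγH² = 0.5×0.3188×17.3×2.6² = 18.64 kN/m, acting at H/3 = 0.8667 m above the base.
Overturning moment M_o = P_a × H/3 = 18.64 × 0.8667 = 16.16.
Resisting moment M_r = W × 0.86 = 80.5 × 0.86 = 69.23.
FS_overturning = M_r/M_o = 69.23/16.16 = 4.285.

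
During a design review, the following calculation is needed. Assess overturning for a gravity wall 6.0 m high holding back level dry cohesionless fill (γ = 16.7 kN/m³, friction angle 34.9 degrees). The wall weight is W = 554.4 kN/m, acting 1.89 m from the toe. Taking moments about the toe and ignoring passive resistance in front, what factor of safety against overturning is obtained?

6.40

K_a = tan²(45° − 34.9°/2) = 0.2721.
P_a = ½K_aγH² = 0.5×0.2721×16.7×6.0² = 81.81 kN/m, acting at H/3 = 2.000 m above the base.
Overturning moment M_o = P_a × H/3 = 81.81 × 2.000 = 163.6.
Resisting moment M_r = W × 1.89 = 554.4 × 1.89 = 1048.
FS_overturning = M_r/M_o = 1048/163.6 = 6.404.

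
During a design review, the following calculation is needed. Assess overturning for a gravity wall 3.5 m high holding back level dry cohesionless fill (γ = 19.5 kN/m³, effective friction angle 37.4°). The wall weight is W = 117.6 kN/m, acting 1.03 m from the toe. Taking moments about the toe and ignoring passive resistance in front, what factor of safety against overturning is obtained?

K_a = tan²(45° − 37.4°/2) = 0.2443.
P_a = ½K_aγH² = 0.5×0.2443×19.5×3.5² = 29.17 kN/m, acting at H/3 = 1.167 m above the base.
Overturning moment M_o = P_a × H/3 = 29.17 × 1.167 = 34.04.
Resisting moment M_r = W × 1.03 = 117.6 × 1.03 = 121.1.
FS_overturning = M_r/M_o = 121.1/34.04 = 3.559.

3.56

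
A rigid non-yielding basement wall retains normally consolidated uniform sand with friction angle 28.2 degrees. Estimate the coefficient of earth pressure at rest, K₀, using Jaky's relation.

K₀ = 1 − sin φ' = 1 − sin 28.2° = 0.5274.

0.527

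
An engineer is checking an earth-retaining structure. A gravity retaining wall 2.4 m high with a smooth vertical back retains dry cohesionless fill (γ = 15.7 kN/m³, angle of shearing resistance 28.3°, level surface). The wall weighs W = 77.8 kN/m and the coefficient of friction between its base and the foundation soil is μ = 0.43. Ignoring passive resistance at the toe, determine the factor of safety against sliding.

K_a = tan²(45° − 28.3°/2) = 0.3568.
P_a = ½K_aγH² = 0.5×0.3568×15.7×2.4² = 16.13 kN/m, acting at H/3 = 0.8000 m above the base.
FS_sliding = μW / P_a = 0.43×77.8 / 16.13 = 2.074.

2.07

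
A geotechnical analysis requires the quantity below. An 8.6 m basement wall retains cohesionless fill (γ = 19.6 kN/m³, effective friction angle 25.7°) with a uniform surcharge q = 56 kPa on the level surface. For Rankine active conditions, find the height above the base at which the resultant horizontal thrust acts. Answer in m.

3.44 m

K_a = 0.3950.
Triangular part P₁ = ½K_aγH² = 286.3 at H/3 = 2.867 m; rectangular part P₂ = K_a q H = 190.2 at H/2 = 4.300 m.
ȳ = (P₁·2.867 + P₂·4.300)/(P₁+P₂) = 3.439 m.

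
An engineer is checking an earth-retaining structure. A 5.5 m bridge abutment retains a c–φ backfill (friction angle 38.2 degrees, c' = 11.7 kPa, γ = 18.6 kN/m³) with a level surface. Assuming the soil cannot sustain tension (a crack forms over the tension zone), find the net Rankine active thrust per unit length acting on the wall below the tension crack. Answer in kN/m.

K_a = 0.2358; √K_a = 0.4856.
Tension-crack depth z_c = 2c/(γ√K_a) = 2×11.7/(18.6×0.4856) = 2.591 m.
σ_a at base = K_a γ H − 2c√K_a = 0.2358×18.6×5.5 − 2×11.7×0.4856 = 12.76 kPa.
P_a = ½ × 12.76 × (H − z_c) = 0.5×12.76×2.909 = 18.56 kN/m.

18.6 kN/m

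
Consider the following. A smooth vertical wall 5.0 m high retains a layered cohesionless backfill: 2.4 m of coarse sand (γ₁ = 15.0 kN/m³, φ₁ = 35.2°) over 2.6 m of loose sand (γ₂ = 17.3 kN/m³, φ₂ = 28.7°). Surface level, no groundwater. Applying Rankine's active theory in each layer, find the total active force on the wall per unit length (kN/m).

K_a1 = tan²(45°−35.2°/2) = 0.2687; K_a2 = tan²(45°−28.7°/2) = 0.3511.
Layer 1: σ at base = K_a1 γ₁ h₁ = 9.673 kPa; P₁ = ½×9.673×2.4 = 11.61.
Layer 2: σ_v at top = γ₁h₁ = 36.00; σ_h top = K_a2×36.00 = 12.64; σ_h base = K_a2×(36.00+17.3×2.6) = 28.44.
P₂ = ½(12.64+28.44)×2.6 = 53.40. Total P_a = 11.61+53.40 = 65.01 kN/m.

65.0 kN/m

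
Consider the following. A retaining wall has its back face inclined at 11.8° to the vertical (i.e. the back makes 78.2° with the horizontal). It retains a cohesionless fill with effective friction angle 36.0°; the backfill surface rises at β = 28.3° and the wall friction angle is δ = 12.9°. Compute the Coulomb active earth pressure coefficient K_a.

K_a = sin²(α+φ) / [sin²α · sin(α−δ) · (1 + √{sin(φ+δ)sin(φ−β) / (sin(α−δ)sin(α+β))})²].
With α = 78.2°, φ = 36.0°, δ = 12.9°, β = 28.3°: K_a = 0.5319.

0.532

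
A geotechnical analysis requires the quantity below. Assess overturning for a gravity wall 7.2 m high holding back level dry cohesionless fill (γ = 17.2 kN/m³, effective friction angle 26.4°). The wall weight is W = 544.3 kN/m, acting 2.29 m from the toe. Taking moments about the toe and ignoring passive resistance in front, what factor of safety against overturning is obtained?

K_a = tan²(45° − 26.4°/2) = 0.3844.
P_a = ½K_aγH² = 0.5×0.3844×17.2×7.2² = 171.4 kN/m, acting at H/3 = 2.400 m above the base.
Overturning moment M_o = P_a × H/3 = 171.4 × 2.400 = 411.3.
Resisting moment M_r = W × 2.29 = 544.3 × 2.29 = 1246.
FS_overturning = M_r/M_o = 1246/411.3 = 3.030.

3.03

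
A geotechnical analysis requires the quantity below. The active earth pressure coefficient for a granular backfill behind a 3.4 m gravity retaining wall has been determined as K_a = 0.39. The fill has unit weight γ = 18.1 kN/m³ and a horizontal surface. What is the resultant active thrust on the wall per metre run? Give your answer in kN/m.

P = ½ K_a γ H² = 0.5 × 0.39 × 18.1 × 3.4² = 40.80 kN/m.

40.8 kN/m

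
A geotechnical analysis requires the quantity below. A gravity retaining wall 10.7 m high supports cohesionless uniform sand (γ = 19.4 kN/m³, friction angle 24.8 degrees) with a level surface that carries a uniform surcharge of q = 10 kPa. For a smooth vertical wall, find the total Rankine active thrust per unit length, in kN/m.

498 kN/m

K_a = tan²(45° − φ/2) = 0.4090.
Soil triangle: ½ K_a γ H² = 0.5×0.4090×19.4×10.7² = 454.2 kN/m.
Surcharge rectangle: K_a q H = 0.4090×10×10.7 = 43.76 kN/m.
Total = 454.2 + 43.76 = 498.0 kN/m.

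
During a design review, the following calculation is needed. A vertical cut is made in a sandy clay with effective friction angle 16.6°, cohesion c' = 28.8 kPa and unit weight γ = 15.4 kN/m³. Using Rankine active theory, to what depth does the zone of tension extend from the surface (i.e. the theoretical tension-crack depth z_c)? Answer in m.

5.02 m

K_a = tan²(45° − 16.6°/2) = 0.5556; √K_a = 0.7454.
The active pressure is zero where K_a γ z = 2c√K_a, so z_c = 2c/(γ√K_a) = 2×28.8/(15.4×0.7454) = 5.018 m.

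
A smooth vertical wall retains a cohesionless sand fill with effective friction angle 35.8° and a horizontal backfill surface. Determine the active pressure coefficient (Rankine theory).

K_a = tan²(45° − φ/2) = tan²(27.10°) = 0.2619.

0.262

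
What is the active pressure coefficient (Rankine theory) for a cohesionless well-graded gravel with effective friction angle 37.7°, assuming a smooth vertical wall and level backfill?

0.241

K_a = (1 − sin φ)/(1 + sin φ) = (1 − sin 37.7°)/(1 + sin 37.7°) = 0.2411.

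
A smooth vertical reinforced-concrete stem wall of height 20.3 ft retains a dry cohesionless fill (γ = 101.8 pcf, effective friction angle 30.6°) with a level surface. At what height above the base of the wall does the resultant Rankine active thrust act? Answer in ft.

6.77 ft

K_a = 0.3253.
The pressure distribution is triangular, so the resultant acts at H/3 above the base = 20.3/3 = 6.767 ft.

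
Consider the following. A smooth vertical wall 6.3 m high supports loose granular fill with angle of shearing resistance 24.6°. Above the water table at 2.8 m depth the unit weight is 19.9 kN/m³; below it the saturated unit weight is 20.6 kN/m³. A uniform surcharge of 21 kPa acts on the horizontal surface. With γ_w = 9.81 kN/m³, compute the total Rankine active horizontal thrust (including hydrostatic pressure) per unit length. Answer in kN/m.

K_a = tan²(45° − φ/2) = 0.4121.
γ' = 20.6 − 9.81 = 10.79 kN/m³. h₂ = H − d_w = 3.5 m.
σ'_h: at surface K_a·q = 8.655; at WT K_a(q+γd_w) = 31.62; at base K_a(q+γd_w+γ'h₂) = 47.18 kPa.
P₁ = ½(8.655+31.62)×2.8 = 56.39; P₂ = ½(31.62+47.18)×3.5 = 137.9; P_w = ½γ_w h₂² = 60.09.
Total = 56.39+137.9+60.09 = 254.4 kN/m.

254 kN/m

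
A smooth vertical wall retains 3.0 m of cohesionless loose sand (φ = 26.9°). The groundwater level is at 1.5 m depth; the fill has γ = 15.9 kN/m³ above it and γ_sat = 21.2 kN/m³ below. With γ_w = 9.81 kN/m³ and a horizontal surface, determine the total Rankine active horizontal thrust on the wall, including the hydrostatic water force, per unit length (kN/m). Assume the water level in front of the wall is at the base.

K_a = tan²(45° − φ/2) = 0.3770.
γ' = 21.2 − 9.81 = 11.39 kN/m³. Depth below WT = 1.5 m.
σ'_h at WT = K_a γ d_w = 8.991 kPa; at base = 8.991 + K_a γ' × 1.5 = 15.43 kPa.
P₁ (0–1.5 m) = ½×8.991×1.5 = 6.744. P₂ (1.5–3.0 m) = ½(8.991+15.43)×1.5 = 18.32.
P_w = ½ γ_w h₂² = 0.5×9.81×1.5² = 11.04. Total = 6.744+18.32+11.04 = 36.10 kN/m.

36.1 kN/m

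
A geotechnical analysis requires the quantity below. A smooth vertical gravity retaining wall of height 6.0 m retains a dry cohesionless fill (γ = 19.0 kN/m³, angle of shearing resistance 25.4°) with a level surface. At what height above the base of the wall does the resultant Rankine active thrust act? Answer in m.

2.00 m

K_a = 0.3996.
The pressure distribution is triangular, so the resultant acts at H/3 above the base = 6.0/3 = 2.000 m.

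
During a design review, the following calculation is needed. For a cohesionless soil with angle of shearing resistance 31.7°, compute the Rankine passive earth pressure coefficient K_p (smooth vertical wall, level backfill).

K_p = (1 + sin φ)/(1 − sin φ) = tan²(45° + 31.7°/2) = 3.215.

3.21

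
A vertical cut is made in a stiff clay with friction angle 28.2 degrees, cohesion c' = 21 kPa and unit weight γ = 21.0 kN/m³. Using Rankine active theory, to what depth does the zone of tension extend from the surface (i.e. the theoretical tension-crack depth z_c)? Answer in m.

3.34 m

K_a = tan²(45° − 28.2°/2) = 0.3582; √K_a = 0.5985.
The active pressure is zero where K_a γ z = 2c√K_a, so z_c = 2c/(γ√K_a) = 2×21/(21.0×0.5985) = 3.342 m.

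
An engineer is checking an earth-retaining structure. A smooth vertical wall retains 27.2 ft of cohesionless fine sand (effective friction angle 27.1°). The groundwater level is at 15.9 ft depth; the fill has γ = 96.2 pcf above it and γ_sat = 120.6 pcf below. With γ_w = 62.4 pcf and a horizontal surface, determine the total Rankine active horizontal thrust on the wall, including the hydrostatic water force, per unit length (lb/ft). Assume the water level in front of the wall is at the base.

16400 lb/ft

K_a = tan²(45° − φ/2) = 0.3741.
γ' = 120.6 − 62.4 = 58.20 pcf. Depth below WT = 11.3 ft.
σ'_h at WT = K_a γ d_w = 572.1 psf; at base = 572.1 + K_a γ' × 11.3 = 818.1 psf.
P₁ (0–15.9 ft) = ½×572.1×15.9 = 4549. P₂ (15.9–27.2 ft) = ½(572.1+818.1)×11.3 = 7855.
P_w = ½ γ_w h₂² = 0.5×62.4×11.3² = 3984. Total = 4549+7855+3984 = 16390 lb/ft.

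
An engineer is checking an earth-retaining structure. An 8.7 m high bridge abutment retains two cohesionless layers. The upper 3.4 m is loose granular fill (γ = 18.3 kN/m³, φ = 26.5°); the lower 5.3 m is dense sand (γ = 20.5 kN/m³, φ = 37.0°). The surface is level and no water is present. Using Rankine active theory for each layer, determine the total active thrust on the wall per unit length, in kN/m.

194 kN/m

K_a1 = tan²(45°−26.5°/2) = 0.3829; K_a2 = tan²(45°−37.0°/2) = 0.2486.
Layer 1: σ at base = K_a1 γ₁ h₁ = 23.83 kPa; P₁ = ½×23.83×3.4 = 40.50.
Layer 2: σ_v at top = γ₁h₁ = 62.22; σ_h top = K_a2×62.22 = 15.47; σ_h base = K_a2×(62.22+20.5×5.3) = 42.48.
P₂ = ½(15.47+42.48)×5.3 = 153.5. Total P_a = 40.50+153.5 = 194.1 kN/m.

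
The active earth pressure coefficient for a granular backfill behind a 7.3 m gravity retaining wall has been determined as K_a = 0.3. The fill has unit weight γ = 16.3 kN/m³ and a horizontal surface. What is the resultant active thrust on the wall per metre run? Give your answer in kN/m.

P = ½ K_a γ H² = 0.5 × 0.3 × 16.3 × 7.3² = 130.3 kN/m.

130 kN/m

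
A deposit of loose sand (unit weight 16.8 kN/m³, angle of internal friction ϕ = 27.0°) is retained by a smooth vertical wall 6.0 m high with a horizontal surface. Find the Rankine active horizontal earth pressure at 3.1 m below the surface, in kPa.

19.6 kPa

K_a = (1 − sin φ)/(1 + sin φ) = 0.3755.
σ_h = K_a γ z = 0.3755 × 16.8 × 3.1 = 19.56 kPa.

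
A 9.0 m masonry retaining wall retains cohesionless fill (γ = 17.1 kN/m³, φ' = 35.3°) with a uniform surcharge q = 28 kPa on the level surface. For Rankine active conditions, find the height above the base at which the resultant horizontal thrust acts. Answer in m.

K_a = 0.2675.
Triangular part P₁ = ½K_aγH² = 185.3 at H/3 = 3.000 m; rectangular part P₂ = K_a q H = 67.42 at H/2 = 4.500 m.
ȳ = (P₁·3.000 + P₂·4.500)/(P₁+P₂) = 3.400 m.

3.40 m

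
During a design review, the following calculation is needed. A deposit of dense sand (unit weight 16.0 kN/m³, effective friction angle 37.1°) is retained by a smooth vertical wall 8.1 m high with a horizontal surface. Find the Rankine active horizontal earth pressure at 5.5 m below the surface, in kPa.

K_a = (1 − sin φ)/(1 + sin φ) = 0.2475.
σ_h = K_a γ z = 0.2475 × 16.0 × 5.5 = 21.78 kPa.

21.8 kPa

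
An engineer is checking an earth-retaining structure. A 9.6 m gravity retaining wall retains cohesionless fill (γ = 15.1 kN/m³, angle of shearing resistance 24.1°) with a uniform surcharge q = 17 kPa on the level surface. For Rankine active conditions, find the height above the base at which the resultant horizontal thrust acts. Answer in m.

3.50 m

K_a = 0.4201.
Triangular part P₁ = ½K_aγH² = 292.3 at H/3 = 3.200 m; rectangular part P₂ = K_a q H = 68.56 at H/2 = 4.800 m.
ȳ = (P₁·3.200 + P₂·4.800)/(P₁+P₂) = 3.504 m.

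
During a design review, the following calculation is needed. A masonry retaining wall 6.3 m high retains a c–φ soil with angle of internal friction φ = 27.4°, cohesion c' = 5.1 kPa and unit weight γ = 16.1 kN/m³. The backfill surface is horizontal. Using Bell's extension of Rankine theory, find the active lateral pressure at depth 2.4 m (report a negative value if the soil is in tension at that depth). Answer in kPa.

K_a = (1 − sin φ)/(1 + sin φ) = 0.3697.
σ_a = K_a γ z − 2c√K_a = 0.3697×16.1×2.4 − 2×5.1×0.6080 = 8.083 kPa.

8.08 kPa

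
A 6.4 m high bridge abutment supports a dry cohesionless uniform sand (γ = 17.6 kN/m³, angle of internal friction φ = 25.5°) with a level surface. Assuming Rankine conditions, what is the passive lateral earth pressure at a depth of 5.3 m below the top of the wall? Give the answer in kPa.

K_p = (1 + sin φ)/(1 − sin φ) = 2.512.
σ_h = K_p γ z = 2.512 × 17.6 × 5.3 = 234.3 kPa.

234 kPa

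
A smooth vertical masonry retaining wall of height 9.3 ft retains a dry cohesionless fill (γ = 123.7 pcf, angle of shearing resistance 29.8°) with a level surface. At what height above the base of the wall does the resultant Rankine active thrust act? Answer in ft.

K_a = 0.3360.
The pressure distribution is triangular, so the resultant acts at H/3 above the base = 9.3/3 = 3.100 ft.

3.10 ft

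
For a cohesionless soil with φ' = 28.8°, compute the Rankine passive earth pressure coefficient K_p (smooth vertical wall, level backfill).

K_p = (1 + sin φ)/(1 − sin φ) = tan²(45° + 28.8°/2) = 2.859.

2.86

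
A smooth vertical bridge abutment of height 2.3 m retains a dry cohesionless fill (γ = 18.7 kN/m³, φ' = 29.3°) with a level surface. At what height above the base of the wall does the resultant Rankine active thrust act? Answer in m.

0.767 m

K_a = 0.3428.
The pressure distribution is triangular, so the resultant acts at H/3 above the base = 2.3/3 = 0.7667 m.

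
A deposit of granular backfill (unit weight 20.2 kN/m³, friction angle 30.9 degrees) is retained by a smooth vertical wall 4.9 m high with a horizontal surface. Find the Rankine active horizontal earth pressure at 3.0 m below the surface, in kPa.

19.5 kPa

K_a = (1 − sin φ)/(1 + sin φ) = 0.3214.
σ_h = K_a γ z = 0.3214 × 20.2 × 3.0 = 19.48 kPa.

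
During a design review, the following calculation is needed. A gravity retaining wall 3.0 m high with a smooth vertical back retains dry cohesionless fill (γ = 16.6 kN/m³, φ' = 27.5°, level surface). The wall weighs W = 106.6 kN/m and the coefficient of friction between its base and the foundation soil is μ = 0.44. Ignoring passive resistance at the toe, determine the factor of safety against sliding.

K_a = tan²(45° − 27.5°/2) = 0.3682.
P_a = ½K_aγH² = 0.5×0.3682×16.6×3.0² = 27.51 kN/m, acting at H/3 = 1.000 m above the base.
FS_sliding = μW / P_a = 0.44×106.6 / 27.51 = 1.705.

1.71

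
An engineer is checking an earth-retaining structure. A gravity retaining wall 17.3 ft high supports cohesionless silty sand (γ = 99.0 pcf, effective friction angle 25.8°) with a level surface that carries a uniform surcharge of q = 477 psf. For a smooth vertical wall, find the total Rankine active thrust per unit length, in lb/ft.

9080 lb/ft

K_a = tan²(45° − φ/2) = 0.3935.
Soil triangle: ½ K_a γ H² = 0.5×0.3935×99.0×17.3² = 5830 lb/ft.
Surcharge rectangle: K_a q H = 0.3935×477×17.3 = 3247 lb/ft.
Total = 5830 + 3247 = 9077 lb/ft.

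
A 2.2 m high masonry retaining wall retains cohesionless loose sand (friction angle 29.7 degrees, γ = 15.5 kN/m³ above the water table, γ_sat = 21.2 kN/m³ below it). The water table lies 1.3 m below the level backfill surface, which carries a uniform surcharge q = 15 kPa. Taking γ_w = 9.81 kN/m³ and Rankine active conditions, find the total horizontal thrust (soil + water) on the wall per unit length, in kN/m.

K_a = tan²(45° − φ/2) = 0.3374.
γ' = 21.2 − 9.81 = 11.39 kN/m³. h₂ = H − d_w = 0.9 m.
σ'_h: at surface K_a·q = 5.061; at WT K_a(q+γd_w) = 11.86; at base K_a(q+γd_w+γ'h₂) = 15.32 kPa.
P₁ = ½(5.061+11.86)×1.3 = 11.00; P₂ = ½(11.86+15.32)×0.9 = 12.23; P_w = ½γ_w h₂² = 3.973.
Total = 11.00+12.23+3.973 = 27.20 kN/m.

27.2 kN/m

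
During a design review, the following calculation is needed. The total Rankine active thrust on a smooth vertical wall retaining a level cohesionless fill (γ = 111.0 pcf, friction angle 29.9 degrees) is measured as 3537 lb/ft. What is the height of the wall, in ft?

13.8 ft

K_a = 0.3347. P_a = ½ K_a γ H² ⇒ H = √(2P_a/(K_a γ)).
H = √(2×3537/(0.3347×111.0)) = 13.80 ft.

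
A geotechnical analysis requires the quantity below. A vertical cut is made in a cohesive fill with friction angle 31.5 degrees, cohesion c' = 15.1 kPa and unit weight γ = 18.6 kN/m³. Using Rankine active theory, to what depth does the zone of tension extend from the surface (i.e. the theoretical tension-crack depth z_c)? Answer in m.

2.90 m

K_a = tan²(45° − 31.5°/2) = 0.3136; √K_a = 0.5600.
The active pressure is zero where K_a γ z = 2c√K_a, so z_c = 2c/(γ√K_a) = 2×15.1/(18.6×0.5600) = 2.899 m.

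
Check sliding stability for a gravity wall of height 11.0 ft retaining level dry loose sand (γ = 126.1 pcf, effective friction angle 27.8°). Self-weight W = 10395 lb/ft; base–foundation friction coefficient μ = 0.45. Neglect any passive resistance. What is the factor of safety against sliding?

1.68

K_a = tan²(45° − 27.8°/2) = 0.3639.
P_a = ½K_aγH² = 0.5×0.3639×126.1×11.0² = 2776 lb/ft, acting at H/3 = 3.667 ft above the base.
FS_sliding = μW / P_a = 0.45×10395 / 2776 = 1.685.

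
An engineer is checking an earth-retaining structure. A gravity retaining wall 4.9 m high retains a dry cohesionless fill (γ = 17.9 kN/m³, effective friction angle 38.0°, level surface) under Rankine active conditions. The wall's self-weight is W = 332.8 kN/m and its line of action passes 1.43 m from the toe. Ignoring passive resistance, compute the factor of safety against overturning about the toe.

5.70

K_a = tan²(45° − 38.0°/2) = 0.2379.
P_a = ½K_aγH² = 0.5×0.2379×17.9×4.9² = 51.12 kN/m, acting at H/3 = 1.633 m above the base.
Overturning moment M_o = P_a × H/3 = 51.12 × 1.633 = 83.49.
Resisting moment M_r = W × 1.43 = 332.8 × 1.43 = 475.9.
FS_overturning = M_r/M_o = 475.9/83.49 = 5.700.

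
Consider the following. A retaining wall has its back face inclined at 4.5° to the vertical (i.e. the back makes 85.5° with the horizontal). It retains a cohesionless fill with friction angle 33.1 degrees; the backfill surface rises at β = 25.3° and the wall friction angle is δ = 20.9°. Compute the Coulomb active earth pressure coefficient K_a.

0.464

K_a = sin²(α+φ) / [sin²α · sin(α−δ) · (1 + √{sin(φ+δ)sin(φ−β) / (sin(α−δ)sin(α+β))})²].
With α = 85.5°, φ = 33.1°, δ = 20.9°, β = 25.3°: K_a = 0.4638.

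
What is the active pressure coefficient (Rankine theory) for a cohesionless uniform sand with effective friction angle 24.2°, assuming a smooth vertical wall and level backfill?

K_a = (1 − sin φ)/(1 + sin φ) = (1 − sin 24.2°)/(1 + sin 24.2°) = 0.4185.

0.419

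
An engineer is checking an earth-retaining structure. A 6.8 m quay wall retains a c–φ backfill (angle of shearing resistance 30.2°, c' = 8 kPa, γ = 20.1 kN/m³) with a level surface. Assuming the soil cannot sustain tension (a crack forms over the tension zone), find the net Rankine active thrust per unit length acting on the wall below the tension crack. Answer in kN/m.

K_a = 0.3307; √K_a = 0.5750.
Tension-crack depth z_c = 2c/(γ√K_a) = 2×8/(20.1×0.5750) = 1.384 m.
σ_a at base = K_a γ H − 2c√K_a = 0.3307×20.1×6.8 − 2×8×0.5750 = 35.99 kPa.
P_a = ½ × 35.99 × (H − z_c) = 0.5×35.99×5.416 = 97.46 kN/m.

97.5 kN/m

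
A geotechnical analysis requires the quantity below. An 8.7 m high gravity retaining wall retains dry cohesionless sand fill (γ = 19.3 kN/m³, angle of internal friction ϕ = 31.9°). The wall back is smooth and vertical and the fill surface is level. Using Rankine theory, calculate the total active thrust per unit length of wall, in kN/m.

K_a = tan²(45° − φ/2) = 0.3085.
P_a = ½ K_a γ H² = 0.5 × 0.3085 × 19.3 × 8.7² = 225.3 kN/m.

225 kN/m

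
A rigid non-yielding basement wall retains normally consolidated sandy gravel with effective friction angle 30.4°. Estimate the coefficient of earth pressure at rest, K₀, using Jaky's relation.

0.494

K₀ = 1 − sin φ' = 1 − sin 30.4° = 0.4940.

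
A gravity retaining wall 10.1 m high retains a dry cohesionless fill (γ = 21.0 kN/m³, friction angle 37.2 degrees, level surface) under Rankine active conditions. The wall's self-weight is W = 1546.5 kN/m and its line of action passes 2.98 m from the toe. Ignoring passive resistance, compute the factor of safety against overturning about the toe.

5.19

K_a = tan²(45° − 37.2°/2) = 0.2464.
P_a = ½K_aγH² = 0.5×0.2464×21.0×10.1² = 263.9 kN/m, acting at H/3 = 3.367 m above the base.
Overturning moment M_o = P_a × H/3 = 263.9 × 3.367 = 888.6.
Resisting moment M_r = W × 2.98 = 1546.5 × 2.98 = 4609.
FS_overturning = M_r/M_o = 4609/888.6 = 5.186.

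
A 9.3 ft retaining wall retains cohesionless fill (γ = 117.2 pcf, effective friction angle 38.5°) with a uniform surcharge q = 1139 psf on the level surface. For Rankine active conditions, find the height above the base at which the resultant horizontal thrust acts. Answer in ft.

4.15 ft

K_a = 0.2327.
Triangular part P₁ = ½K_aγH² = 1179 at H/3 = 3.100 ft; rectangular part P₂ = K_a q H = 2464 at H/2 = 4.650 ft.
ȳ = (P₁·3.100 + P₂·4.650)/(P₁+P₂) = 4.148 ft.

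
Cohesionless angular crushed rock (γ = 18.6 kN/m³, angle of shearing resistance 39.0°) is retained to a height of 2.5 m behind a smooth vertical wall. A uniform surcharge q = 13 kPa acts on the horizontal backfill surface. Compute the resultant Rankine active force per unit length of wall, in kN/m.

K_a = tan²(45° − φ/2) = 0.2275.
Soil triangle: ½ K_a γ H² = 0.5×0.2275×18.6×2.5² = 13.22 kN/m.
Surcharge rectangle: K_a q H = 0.2275×13×2.5 = 7.394 kN/m.
Total = 13.22 + 7.394 = 20.62 kN/m.

20.6 kN/m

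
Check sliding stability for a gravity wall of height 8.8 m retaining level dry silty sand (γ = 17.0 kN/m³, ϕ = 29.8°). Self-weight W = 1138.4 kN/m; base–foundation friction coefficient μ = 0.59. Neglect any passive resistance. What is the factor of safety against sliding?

K_a = tan²(45° − 29.8°/2) = 0.3360.
P_a = ½K_aγH² = 0.5×0.3360×17.0×8.8² = 221.2 kN/m, acting at H/3 = 2.933 m above the base.
FS_sliding = μW / P_a = 0.59×1138.4 / 221.2 = 3.037.

3.04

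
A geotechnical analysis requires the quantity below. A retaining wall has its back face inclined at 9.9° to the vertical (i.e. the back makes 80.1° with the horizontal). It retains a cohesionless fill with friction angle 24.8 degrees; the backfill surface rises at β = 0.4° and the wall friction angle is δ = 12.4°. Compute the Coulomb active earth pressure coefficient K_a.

0.448

K_a = sin²(α+φ) / [sin²α · sin(α−δ) · (1 + √{sin(φ+δ)sin(φ−β) / (sin(α−δ)sin(α+β))})²].
With α = 80.1°, φ = 24.8°, δ = 12.4°, β = 0.4°: K_a = 0.4483.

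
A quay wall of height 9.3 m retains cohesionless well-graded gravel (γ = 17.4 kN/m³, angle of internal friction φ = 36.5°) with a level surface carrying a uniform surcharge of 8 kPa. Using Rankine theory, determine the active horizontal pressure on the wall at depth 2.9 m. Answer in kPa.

14.9 kPa

K_a = (1 − sin φ)/(1 + sin φ) = 0.2541.
σ_v = γz + q = 17.4 × 2.9 + 8 = 58.46 kPa.
σ_h = K_a σ_v = 0.2541 × 58.46 = 14.85 kPa.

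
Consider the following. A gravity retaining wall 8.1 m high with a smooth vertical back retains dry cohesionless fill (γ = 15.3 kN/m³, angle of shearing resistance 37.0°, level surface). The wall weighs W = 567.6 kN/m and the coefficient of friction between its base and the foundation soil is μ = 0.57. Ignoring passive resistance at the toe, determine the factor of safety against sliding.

K_a = tan²(45° − 37.0°/2) = 0.2486.
P_a = ½K_aγH² = 0.5×0.2486×15.3×8.1² = 124.8 kN/m, acting at H/3 = 2.700 m above the base.
FS_sliding = μW / P_a = 0.57×567.6 / 124.8 = 2.593.

2.59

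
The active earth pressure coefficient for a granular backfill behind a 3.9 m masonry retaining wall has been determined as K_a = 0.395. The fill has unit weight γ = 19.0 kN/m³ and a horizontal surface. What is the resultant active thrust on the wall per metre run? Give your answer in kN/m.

P = ½ K_a γ H² = 0.5 × 0.395 × 19.0 × 3.9² = 57.08 kN/m.

57.1 kN/m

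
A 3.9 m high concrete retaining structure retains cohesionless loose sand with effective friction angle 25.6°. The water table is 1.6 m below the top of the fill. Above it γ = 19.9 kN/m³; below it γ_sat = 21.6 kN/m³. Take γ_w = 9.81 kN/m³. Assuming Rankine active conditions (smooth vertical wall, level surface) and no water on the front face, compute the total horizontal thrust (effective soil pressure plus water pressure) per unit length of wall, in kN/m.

K_a = tan²(45° − φ/2) = 0.3966.
γ' = 21.6 − 9.81 = 11.79 kN/m³. Depth below WT = 2.3 m.
σ'_h at WT = K_a γ d_w = 12.63 kPa; at base = 12.63 + K_a γ' × 2.3 = 23.38 kPa.
P₁ (0–1.6 m) = ½×12.63×1.6 = 10.10. P₂ (1.6–3.9 m) = ½(12.63+23.38)×2.3 = 41.41.
P_w = ½ γ_w h₂² = 0.5×9.81×2.3² = 25.95. Total = 10.10+41.41+25.95 = 77.46 kN/m.

77.5 kN/m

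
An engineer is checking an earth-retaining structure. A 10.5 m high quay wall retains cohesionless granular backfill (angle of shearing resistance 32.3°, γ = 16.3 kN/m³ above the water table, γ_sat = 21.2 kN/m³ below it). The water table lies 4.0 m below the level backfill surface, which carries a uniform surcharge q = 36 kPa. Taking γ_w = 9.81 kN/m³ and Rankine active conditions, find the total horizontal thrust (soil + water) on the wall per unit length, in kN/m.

563 kN/m

K_a = tan²(45° − φ/2) = 0.3035.
γ' = 21.2 − 9.81 = 11.39 kN/m³. h₂ = H − d_w = 6.5 m.
σ'_h: at surface K_a·q = 10.93; at WT K_a(q+γd_w) = 30.71; at base K_a(q+γd_w+γ'h₂) = 53.18 kPa.
P₁ = ½(10.93+30.71)×4.0 = 83.28; P₂ = ½(30.71+53.18)×6.5 = 272.7; P_w = ½γ_w h₂² = 207.2.
Total = 83.28+272.7+207.2 = 563.2 kN/m.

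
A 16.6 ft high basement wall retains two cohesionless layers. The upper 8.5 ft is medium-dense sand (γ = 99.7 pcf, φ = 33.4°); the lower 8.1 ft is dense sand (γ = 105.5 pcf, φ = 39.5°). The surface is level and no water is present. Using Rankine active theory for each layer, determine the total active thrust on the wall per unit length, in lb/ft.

K_a1 = tan²(45°−33.4°/2) = 0.2899; K_a2 = tan²(45°−39.5°/2) = 0.2224.
Layer 1: σ at base = K_a1 γ₁ h₁ = 245.7 psf; P₁ = ½×245.7×8.5 = 1044.
Layer 2: σ_v at top = γ₁h₁ = 847.5; σ_h top = K_a2×847.5 = 188.5; σ_h base = K_a2×(847.5+105.5×8.1) = 378.6.
P₂ = ½(188.5+378.6)×8.1 = 2297. Total P_a = 1044+2297 = 3341 lb/ft.

3340 lb/ft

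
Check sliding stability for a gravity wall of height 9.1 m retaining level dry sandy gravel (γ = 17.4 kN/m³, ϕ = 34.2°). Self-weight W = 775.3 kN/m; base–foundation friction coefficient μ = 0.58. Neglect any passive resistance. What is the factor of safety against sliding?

K_a = tan²(45° − 34.2°/2) = 0.2803.
P_a = ½K_aγH² = 0.5×0.2803×17.4×9.1² = 202.0 kN/m, acting at H/3 = 3.033 m above the base.
FS_sliding = μW / P_a = 0.58×775.3 / 202.0 = 2.226.

2.23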